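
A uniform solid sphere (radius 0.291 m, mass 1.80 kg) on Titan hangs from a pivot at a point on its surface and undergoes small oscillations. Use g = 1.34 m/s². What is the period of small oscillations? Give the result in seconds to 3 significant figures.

I_cm = (2/5)mr² = 0.06097 kg·m². The pivot is at distance d = 0.291 m from the centre of mass.
By the parallel-axis theorem, I = I_cm + md² = 0.06097 + 0.1524 = 0.2134 kg·m².
T = 2π√(I/(mgd)) = 2π√(0.2134/(1.80 × 1.34 × 0.291)) = 3.46 s.

3.46 s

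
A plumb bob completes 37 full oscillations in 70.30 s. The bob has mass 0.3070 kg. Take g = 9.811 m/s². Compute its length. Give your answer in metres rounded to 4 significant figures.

0.8971 m

T = 70.30/37 = 1.9000 s.
From T = 2π√(L/g), L = gT²/(4π²) = 9.811 × 1.9000²/(4π²) = 0.8971 m.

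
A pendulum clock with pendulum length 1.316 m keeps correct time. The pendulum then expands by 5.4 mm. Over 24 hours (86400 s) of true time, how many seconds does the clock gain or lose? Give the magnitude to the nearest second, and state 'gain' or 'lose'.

lose 177 s

T ∝ √L, so T'/T = √(1.32140/1.316) = 1.00205.
In 86400 s of true time the clock registers 86400/1.00205 = 86223.3 s, so it loses 177 s.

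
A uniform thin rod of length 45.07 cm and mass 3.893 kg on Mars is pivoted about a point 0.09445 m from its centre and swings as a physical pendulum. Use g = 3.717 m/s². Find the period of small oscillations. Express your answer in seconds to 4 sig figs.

For a physical pendulum T = 2π√(I/(mgd)), with d = 0.094450 m from pivot to centre of mass.
I_cm = mL²/12 = 3.893 × 0.4507²/12 = 0.065899 kg·m²; I = I_cm + md² = 0.065899 + 3.893 × 0.094450² = 0.10063 kg·m².
T = 2π√(0.10063/(3.893 × 3.717 × 0.094450)) = 1.705 s.

1.705 s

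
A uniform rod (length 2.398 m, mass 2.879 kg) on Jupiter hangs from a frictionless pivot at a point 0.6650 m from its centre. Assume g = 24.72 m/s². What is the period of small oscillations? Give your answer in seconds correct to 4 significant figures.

1.488 s

For a physical pendulum T = 2π√(I/(mgd)), with d = 0.66500 m from pivot to centre of mass.
I_cm = mL²/12 = 2.879 × 2.398²/12 = 1.3796 kg·m²; I = I_cm + md² = 1.3796 + 2.879 × 0.66500² = 2.6528 kg·m².
T = 2π√(2.6528/(2.879 × 24.72 × 0.66500)) = 1.488 s.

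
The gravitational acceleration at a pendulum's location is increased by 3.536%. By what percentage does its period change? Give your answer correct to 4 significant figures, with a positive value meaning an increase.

T ∝ 1/√g, so T'/T = 1/√(1.0354) = 0.98278.
Percentage change in T = (0.98278 − 1) × 100% = -1.722%.

-1.722%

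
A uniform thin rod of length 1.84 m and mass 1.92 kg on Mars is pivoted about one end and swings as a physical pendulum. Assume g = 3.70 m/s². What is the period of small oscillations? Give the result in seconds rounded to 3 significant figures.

For a physical pendulum T = 2π√(I/(mgd)), with d = 0.9200 m from pivot to centre of mass.
I_cm = mL²/12 = 1.92 × 1.84²/12 = 0.5417 kg·m²; I = I_cm + md² = 0.5417 + 1.92 × 0.9200² = 2.167 kg·m².
T = 2π√(2.167/(1.92 × 3.70 × 0.9200)) = 3.62 s.

3.62 s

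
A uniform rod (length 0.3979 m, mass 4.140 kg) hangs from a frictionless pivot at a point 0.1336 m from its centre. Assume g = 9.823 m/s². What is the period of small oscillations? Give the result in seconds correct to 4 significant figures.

For a physical pendulum T = 2π√(I/(mgd)), with d = 0.13360 m from pivot to centre of mass.
I_cm = mL²/12 = 4.140 × 0.3979²/12 = 0.054622 kg·m²; I = I_cm + md² = 0.054622 + 4.140 × 0.13360² = 0.12852 kg·m².
T = 2π√(0.12852/(4.140 × 9.823 × 0.13360)) = 0.9663 s.

0.9663 s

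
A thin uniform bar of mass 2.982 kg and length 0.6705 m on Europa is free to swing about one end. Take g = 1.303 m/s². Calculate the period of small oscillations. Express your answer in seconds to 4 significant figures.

3.680 s

For a physical pendulum T = 2π√(I/(mgd)), with d = 0.33525 m from pivot to centre of mass.
I_cm = mL²/12 = 2.982 × 0.6705²/12 = 0.11172 kg·m²; I = I_cm + md² = 0.11172 + 2.982 × 0.33525² = 0.44687 kg·m².
T = 2π√(0.44687/(2.982 × 1.303 × 0.33525)) = 3.680 s.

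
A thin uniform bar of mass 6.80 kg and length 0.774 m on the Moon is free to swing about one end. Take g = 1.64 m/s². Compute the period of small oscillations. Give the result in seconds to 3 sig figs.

3.52 s

For a physical pendulum T = 2π√(I/(mgd)), with d = 0.3870 m from pivot to centre of mass.
I_cm = mL²/12 = 6.80 × 0.774²/12 = 0.3395 kg·m²; I = I_cm + md² = 0.3395 + 6.80 × 0.3870² = 1.358 kg·m².
T = 2π√(1.358/(6.80 × 1.64 × 0.3870)) = 3.52 s.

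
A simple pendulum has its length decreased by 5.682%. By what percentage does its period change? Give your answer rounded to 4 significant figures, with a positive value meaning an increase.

-2.883%

T ∝ √L, so T'/T = √(0.94318) = 0.97117.
Percentage change in T = (0.97117 − 1) × 100% = -2.883%.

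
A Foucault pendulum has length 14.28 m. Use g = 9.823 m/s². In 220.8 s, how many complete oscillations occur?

T = 2π√(L/g) = 2π√(14.28/9.823) = 7.5757 s.
Number of complete oscillations = ⌊220.8/7.5757⌋ = ⌊29.146⌋ = 29.

29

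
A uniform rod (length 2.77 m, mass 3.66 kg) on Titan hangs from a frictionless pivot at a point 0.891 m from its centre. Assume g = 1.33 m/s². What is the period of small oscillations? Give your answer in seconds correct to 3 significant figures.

For a physical pendulum T = 2π√(I/(mgd)), with d = 0.8910 m from pivot to centre of mass.
I_cm = mL²/12 = 3.66 × 2.77²/12 = 2.340 kg·m²; I = I_cm + md² = 2.340 + 3.66 × 0.8910² = 5.246 kg·m².
T = 2π√(5.246/(3.66 × 1.33 × 0.8910)) = 6.91 s.

6.91 s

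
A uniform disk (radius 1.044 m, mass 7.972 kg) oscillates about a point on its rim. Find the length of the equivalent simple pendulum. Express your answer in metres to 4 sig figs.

The equivalent simple-pendulum length is L_eq = I/(md), where I is about the pivot and d = 1.0440 m.
I_cm = ½mR² = 4.3445 kg·m², so I = I_cm + md² = 4.3445 + 8.6890 = 13.033 kg·m².
L_eq = 13.033/(7.972 × 1.0440) = 1.566 m.

1.566 m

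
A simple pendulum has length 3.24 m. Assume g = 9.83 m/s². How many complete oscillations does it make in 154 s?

T = 2π√(L/g) = 2π√(3.24/9.83) = 3.607 s.
Number of complete oscillations = ⌊154/3.607⌋ = ⌊42.69⌋ = 42.

42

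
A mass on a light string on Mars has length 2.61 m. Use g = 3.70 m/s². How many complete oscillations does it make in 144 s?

T = 2π√(L/g) = 2π√(2.61/3.70) = 5.277 s.
Number of complete oscillations = ⌊144/5.277⌋ = ⌊27.29⌋ = 27.

27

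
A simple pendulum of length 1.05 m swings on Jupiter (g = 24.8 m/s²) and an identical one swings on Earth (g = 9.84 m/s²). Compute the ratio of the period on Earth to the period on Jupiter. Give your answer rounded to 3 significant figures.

1.59

T ∝ 1/√g, so T₂/T₁ = √(g₁/g₂) = √(24.8/9.84) = 1.59.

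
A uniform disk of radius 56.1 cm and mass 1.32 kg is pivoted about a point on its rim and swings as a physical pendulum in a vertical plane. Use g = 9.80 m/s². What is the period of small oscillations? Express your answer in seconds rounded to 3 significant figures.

1.84 s

I_cm = ½mr² = 0.2077 kg·m². The pivot is at distance d = 0.561 m from the centre of mass.
By the parallel-axis theorem, I = I_cm + md² = 0.2077 + 0.4154 = 0.6231 kg·m².
T = 2π√(I/(mgd)) = 2π√(0.6231/(1.32 × 9.80 × 0.561)) = 1.84 s.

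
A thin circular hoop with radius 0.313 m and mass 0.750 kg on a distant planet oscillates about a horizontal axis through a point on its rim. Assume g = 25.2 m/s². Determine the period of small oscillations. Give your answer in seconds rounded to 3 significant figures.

I_cm = mr² = 0.07348 kg·m². The pivot is at distance d = 0.313 m from the centre of mass.
By the parallel-axis theorem, I = I_cm + md² = 0.07348 + 0.07348 = 0.1470 kg·m².
T = 2π√(I/(mgd)) = 2π√(0.1470/(0.750 × 25.2 × 0.313)) = 0.990 s.

0.990 s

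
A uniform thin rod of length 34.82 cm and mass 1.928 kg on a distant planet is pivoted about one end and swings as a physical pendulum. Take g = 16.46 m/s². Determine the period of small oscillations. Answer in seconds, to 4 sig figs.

0.7462 s

For a physical pendulum T = 2π√(I/(mgd)), with d = 0.17410 m from pivot to centre of mass.
I_cm = mL²/12 = 1.928 × 0.3482²/12 = 0.019480 kg·m²; I = I_cm + md² = 0.019480 + 1.928 × 0.17410² = 0.077919 kg·m².
T = 2π√(0.077919/(1.928 × 16.46 × 0.17410)) = 0.7462 s.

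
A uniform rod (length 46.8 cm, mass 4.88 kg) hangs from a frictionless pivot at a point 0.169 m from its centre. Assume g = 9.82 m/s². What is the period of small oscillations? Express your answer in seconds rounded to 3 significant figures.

For a physical pendulum T = 2π√(I/(mgd)), with d = 0.1690 m from pivot to centre of mass.
I_cm = mL²/12 = 4.88 × 0.468²/12 = 0.08907 kg·m²; I = I_cm + md² = 0.08907 + 4.88 × 0.1690² = 0.2284 kg·m².
T = 2π√(0.2284/(4.88 × 9.82 × 0.1690)) = 1.06 s.

1.06 s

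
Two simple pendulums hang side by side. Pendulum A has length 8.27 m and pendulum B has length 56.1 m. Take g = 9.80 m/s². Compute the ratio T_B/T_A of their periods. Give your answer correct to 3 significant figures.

T ∝ √L, so T_B/T_A = √(L_B/L_A) = √(56.1/8.27) = 2.60.

2.60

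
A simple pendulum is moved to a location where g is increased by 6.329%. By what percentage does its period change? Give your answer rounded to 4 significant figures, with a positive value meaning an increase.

T ∝ 1/√g, so T'/T = 1/√(1.0633) = 0.96978.
Percentage change in T = (0.96978 − 1) × 100% = -3.022%.

-3.022%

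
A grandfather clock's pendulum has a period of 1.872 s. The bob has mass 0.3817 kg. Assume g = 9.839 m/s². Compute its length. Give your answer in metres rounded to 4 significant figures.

0.8734 m

From T = 2π√(L/g), L = gT²/(4π²) = 9.839 × 1.8720²/(4π²) = 0.8734 m.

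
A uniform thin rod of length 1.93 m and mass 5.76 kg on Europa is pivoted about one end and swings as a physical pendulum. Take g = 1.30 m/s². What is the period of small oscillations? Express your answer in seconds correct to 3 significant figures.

For a physical pendulum T = 2π√(I/(mgd)), with d = 0.9650 m from pivot to centre of mass.
I_cm = mL²/12 = 5.76 × 1.93²/12 = 1.788 kg·m²; I = I_cm + md² = 1.788 + 5.76 × 0.9650² = 7.152 kg·m².
T = 2π√(7.152/(5.76 × 1.30 × 0.9650)) = 6.25 s.

6.25 s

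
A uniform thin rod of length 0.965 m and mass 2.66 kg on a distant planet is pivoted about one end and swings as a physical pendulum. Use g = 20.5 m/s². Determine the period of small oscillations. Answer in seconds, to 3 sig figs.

For a physical pendulum T = 2π√(I/(mgd)), with d = 0.4825 m from pivot to centre of mass.
I_cm = mL²/12 = 2.66 × 0.965²/12 = 0.2064 kg·m²; I = I_cm + md² = 0.2064 + 2.66 × 0.4825² = 0.8257 kg·m².
T = 2π√(0.8257/(2.66 × 20.5 × 0.4825)) = 1.11 s.

1.11 s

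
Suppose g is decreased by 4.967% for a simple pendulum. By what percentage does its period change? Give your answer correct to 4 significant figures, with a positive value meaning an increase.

2.580%

T ∝ 1/√g, so T'/T = 1/√(0.95033) = 1.0258.
Percentage change in T = (1.0258 − 1) × 100% = 2.580%.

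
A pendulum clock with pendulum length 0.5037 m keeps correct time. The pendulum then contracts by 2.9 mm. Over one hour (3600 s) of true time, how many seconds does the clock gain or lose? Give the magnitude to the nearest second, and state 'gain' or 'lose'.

gain 10 s

T ∝ √L, so T'/T = √(0.50080/0.5037) = 0.997117.
In 3600 s of true time the clock registers 3600/0.997117 = 3610.4 s, so it gains 10 s.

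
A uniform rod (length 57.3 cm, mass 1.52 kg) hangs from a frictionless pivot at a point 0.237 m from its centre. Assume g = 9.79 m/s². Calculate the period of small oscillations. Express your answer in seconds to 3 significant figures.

1.19 s

For a physical pendulum T = 2π√(I/(mgd)), with d = 0.2370 m from pivot to centre of mass.
I_cm = mL²/12 = 1.52 × 0.573²/12 = 0.04159 kg·m²; I = I_cm + md² = 0.04159 + 1.52 × 0.2370² = 0.1270 kg·m².
T = 2π√(0.1270/(1.52 × 9.79 × 0.2370)) = 1.19 s.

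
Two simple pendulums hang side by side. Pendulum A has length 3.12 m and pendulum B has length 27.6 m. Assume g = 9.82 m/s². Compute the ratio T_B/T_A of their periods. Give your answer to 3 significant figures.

T ∝ √L, so T_B/T_A = √(L_B/L_A) = √(27.6/3.12) = 2.97.

2.97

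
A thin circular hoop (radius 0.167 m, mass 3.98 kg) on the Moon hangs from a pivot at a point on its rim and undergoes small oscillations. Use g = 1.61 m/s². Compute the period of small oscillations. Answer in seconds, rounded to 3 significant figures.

2.86 s

I_cm = mr² = 0.1110 kg·m². The pivot is at distance d = 0.167 m from the centre of mass.
By the parallel-axis theorem, I = I_cm + md² = 0.1110 + 0.1110 = 0.2220 kg·m².
T = 2π√(I/(mgd)) = 2π√(0.2220/(3.98 × 1.61 × 0.167)) = 2.86 s.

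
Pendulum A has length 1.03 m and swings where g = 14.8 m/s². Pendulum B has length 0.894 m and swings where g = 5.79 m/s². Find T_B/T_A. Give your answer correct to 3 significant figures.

T = 2π√(L/g), so T_B/T_A = √((L_B/g_B)/(L_A/g_A)) = √((0.894/5.79)/(1.03/14.8)) = 1.49.

1.49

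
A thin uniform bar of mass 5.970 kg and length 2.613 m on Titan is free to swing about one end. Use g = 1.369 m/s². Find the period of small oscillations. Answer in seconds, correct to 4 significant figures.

For a physical pendulum T = 2π√(I/(mgd)), with d = 1.3065 m from pivot to centre of mass.
I_cm = mL²/12 = 5.970 × 2.613²/12 = 3.3968 kg·m²; I = I_cm + md² = 3.3968 + 5.970 × 1.3065² = 13.587 kg·m².
T = 2π√(13.587/(5.970 × 1.369 × 1.3065)) = 7.088 s.

7.088 s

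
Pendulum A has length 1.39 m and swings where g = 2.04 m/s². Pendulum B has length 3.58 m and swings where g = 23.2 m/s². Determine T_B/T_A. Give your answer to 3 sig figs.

T = 2π√(L/g), so T_B/T_A = √((L_B/g_B)/(L_A/g_A)) = √((3.58/23.2)/(1.39/2.04)) = 0.476.

0.476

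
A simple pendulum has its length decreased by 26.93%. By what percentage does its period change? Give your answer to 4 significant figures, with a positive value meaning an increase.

T ∝ √L, so T'/T = √(0.73070) = 0.85481.
Percentage change in T = (0.85481 − 1) × 100% = -14.52%.

-14.52%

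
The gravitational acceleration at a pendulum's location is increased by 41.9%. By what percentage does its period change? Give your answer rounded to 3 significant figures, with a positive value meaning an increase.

T ∝ 1/√g, so T'/T = 1/√(1.419) = 0.8395.
Percentage change in T = (0.8395 − 1) × 100% = -16.1%.

-16.1%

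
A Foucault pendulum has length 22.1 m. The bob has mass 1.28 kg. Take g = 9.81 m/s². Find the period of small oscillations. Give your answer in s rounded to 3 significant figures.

T = 2π√(L/g) = 2π√(22.1/9.81) = 2π × 1.501 = 9.43 s.

9.43 s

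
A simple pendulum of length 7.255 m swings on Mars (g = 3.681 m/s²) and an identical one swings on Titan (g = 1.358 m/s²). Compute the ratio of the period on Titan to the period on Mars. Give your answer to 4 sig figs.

T ∝ 1/√g, so T₂/T₁ = √(g₁/g₂) = √(3.681/1.358) = 1.646.

1.646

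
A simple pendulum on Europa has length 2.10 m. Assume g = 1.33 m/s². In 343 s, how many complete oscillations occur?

43

T = 2π√(L/g) = 2π√(2.10/1.33) = 7.895 s.
Number of complete oscillations = ⌊343/7.895⌋ = ⌊43.44⌋ = 43.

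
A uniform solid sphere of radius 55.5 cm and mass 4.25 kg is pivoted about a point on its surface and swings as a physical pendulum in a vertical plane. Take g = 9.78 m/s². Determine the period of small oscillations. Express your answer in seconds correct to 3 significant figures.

I_cm = (2/5)mr² = 0.5236 kg·m². The pivot is at distance d = 0.555 m from the centre of mass.
By the parallel-axis theorem, I = I_cm + md² = 0.5236 + 1.309 = 1.833 kg·m².
T = 2π√(I/(mgd)) = 2π√(1.833/(4.25 × 9.78 × 0.555)) = 1.77 s.

1.77 s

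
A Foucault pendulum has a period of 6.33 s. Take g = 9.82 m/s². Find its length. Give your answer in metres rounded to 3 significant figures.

9.97 m

From T = 2π√(L/g), L = gT²/(4π²) = 9.82 × 6.330²/(4π²) = 9.97 m.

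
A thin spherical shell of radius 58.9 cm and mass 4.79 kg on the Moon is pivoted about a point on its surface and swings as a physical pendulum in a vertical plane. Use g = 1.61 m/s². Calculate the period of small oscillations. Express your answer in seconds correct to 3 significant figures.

4.91 s

I_cm = (2/3)mr² = 1.108 kg·m². The pivot is at distance d = 0.589 m from the centre of mass.
By the parallel-axis theorem, I = I_cm + md² = 1.108 + 1.662 = 2.770 kg·m².
T = 2π√(I/(mgd)) = 2π√(2.770/(4.79 × 1.61 × 0.589)) = 4.91 s.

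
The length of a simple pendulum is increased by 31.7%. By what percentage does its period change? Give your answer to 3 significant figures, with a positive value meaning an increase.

14.8%

T ∝ √L, so T'/T = √(1.317) = 1.148.
Percentage change in T = (1.148 − 1) × 100% = 14.8%.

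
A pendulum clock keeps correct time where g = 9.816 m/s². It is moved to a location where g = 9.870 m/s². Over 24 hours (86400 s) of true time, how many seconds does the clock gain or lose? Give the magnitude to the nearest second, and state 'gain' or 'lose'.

The clock's period scales as T ∝ 1/√g, so T'/T = √(9.816/9.870) = 0.997261.
In 86400 s of true time the clock registers 86400/0.997261 = 86637.3 s, so it gains 237 s.

gain 237 s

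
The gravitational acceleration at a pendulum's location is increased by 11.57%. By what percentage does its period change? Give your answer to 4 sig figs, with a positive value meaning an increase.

-5.327%

T ∝ 1/√g, so T'/T = 1/√(1.1157) = 0.94673.
Percentage change in T = (0.94673 − 1) × 100% = -5.327%.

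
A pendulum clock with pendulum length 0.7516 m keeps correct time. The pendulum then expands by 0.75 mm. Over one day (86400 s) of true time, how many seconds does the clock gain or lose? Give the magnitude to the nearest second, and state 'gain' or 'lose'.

T ∝ √L, so T'/T = √(0.75235/0.7516) = 1.00050.
In 86400 s of true time the clock registers 86400/1.00050 = 86356.9 s, so it loses 43 s.

lose 43 s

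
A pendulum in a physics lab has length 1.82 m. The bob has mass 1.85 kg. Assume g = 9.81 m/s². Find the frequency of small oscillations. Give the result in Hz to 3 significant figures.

T = 2π√(L/g) = 2π√(1.82/9.81) = 2.706 s, so f = 1/T = 0.370 Hz.

0.370 Hz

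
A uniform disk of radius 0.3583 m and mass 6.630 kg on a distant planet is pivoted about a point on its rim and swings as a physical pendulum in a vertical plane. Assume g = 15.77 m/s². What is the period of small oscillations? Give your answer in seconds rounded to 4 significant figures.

I_cm = ½mr² = 0.42558 kg·m². The pivot is at distance d = 0.3583 m from the centre of mass.
By the parallel-axis theorem, I = I_cm + md² = 0.42558 + 0.85115 = 1.2767 kg·m².
T = 2π√(I/(mgd)) = 2π√(1.2767/(6.630 × 15.77 × 0.3583)) = 1.160 s.

1.160 s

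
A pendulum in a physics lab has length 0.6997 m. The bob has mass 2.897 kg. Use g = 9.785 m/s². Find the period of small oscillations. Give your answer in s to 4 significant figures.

T = 2π√(L/g) = 2π√(0.6997/9.785) = 2π × 0.26741 = 1.680 s.

1.680 s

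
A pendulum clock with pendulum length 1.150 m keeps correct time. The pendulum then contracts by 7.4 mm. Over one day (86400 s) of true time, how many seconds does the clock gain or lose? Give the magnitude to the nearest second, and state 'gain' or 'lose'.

gain 279 s

T ∝ √L, so T'/T = √(1.14260/1.150) = 0.996777.
In 86400 s of true time the clock registers 86400/0.996777 = 86679.3 s, so it gains 279 s.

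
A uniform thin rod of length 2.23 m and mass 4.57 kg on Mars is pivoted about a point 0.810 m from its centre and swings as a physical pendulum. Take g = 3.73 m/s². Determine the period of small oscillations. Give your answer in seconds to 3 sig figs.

3.74 s

For a physical pendulum T = 2π√(I/(mgd)), with d = 0.8100 m from pivot to centre of mass.
I_cm = mL²/12 = 4.57 × 2.23²/12 = 1.894 kg·m²; I = I_cm + md² = 1.894 + 4.57 × 0.8100² = 4.892 kg·m².
T = 2π√(4.892/(4.57 × 3.73 × 0.8100)) = 3.74 s.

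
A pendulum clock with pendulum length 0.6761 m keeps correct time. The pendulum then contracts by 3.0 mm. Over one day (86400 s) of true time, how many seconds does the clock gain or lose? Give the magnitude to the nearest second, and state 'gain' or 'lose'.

gain 192 s

T ∝ √L, so T'/T = √(0.67310/0.6761) = 0.997779.
In 86400 s of true time the clock registers 86400/0.997779 = 86592.3 s, so it gains 192 s.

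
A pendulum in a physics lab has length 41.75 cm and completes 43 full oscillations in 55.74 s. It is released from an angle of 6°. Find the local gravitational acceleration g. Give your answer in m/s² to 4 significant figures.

T = 55.74/43 = 1.2963 s.
From T = 2π√(L/g), g = 4π²L/T² = 4π² × 0.4175/1.2963² = 9.809 m/s².

9.809 m/s²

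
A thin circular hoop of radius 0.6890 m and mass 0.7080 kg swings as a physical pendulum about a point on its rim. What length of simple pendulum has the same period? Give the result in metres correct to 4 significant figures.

1.378 m

The equivalent simple-pendulum length is L_eq = I/(md), where I is about the pivot and d = 0.68900 m.
I_cm = mR² = 0.33610 kg·m², so I = I_cm + md² = 0.33610 + 0.33610 = 0.67220 kg·m².
L_eq = 0.67220/(0.7080 × 0.68900) = 1.378 m.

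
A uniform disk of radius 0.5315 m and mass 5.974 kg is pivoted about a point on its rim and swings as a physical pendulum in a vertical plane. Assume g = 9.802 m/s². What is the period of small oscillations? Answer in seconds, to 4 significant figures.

1.792 s

I_cm = ½mr² = 0.84380 kg·m². The pivot is at distance d = 0.5315 m from the centre of mass.
By the parallel-axis theorem, I = I_cm + md² = 0.84380 + 1.6876 = 2.5314 kg·m².
T = 2π√(I/(mgd)) = 2π√(2.5314/(5.974 × 9.802 × 0.5315)) = 1.792 s.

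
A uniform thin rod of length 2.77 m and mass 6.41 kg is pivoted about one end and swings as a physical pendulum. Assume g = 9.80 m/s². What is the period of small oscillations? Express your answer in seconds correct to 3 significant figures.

2.73 s

For a physical pendulum T = 2π√(I/(mgd)), with d = 1.385 m from pivot to centre of mass.
I_cm = mL²/12 = 6.41 × 2.77²/12 = 4.099 kg·m²; I = I_cm + md² = 4.099 + 6.41 × 1.385² = 16.39 kg·m².
T = 2π√(16.39/(6.41 × 9.80 × 1.385)) = 2.73 s.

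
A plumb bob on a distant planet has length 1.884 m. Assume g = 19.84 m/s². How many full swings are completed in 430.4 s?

222

T = 2π√(L/g) = 2π√(1.884/19.84) = 1.9362 s.
Number of complete oscillations = ⌊430.4/1.9362⌋ = ⌊222.29⌋ = 222.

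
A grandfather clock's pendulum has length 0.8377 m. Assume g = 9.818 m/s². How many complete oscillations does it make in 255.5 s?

139

T = 2π√(L/g) = 2π√(0.8377/9.818) = 1.8353 s.
Number of complete oscillations = ⌊255.5/1.8353⌋ = ⌊139.21⌋ = 139.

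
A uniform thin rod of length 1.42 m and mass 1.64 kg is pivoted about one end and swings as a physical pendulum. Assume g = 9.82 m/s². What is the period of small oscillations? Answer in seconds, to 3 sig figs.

For a physical pendulum T = 2π√(I/(mgd)), with d = 0.7100 m from pivot to centre of mass.
I_cm = mL²/12 = 1.64 × 1.42²/12 = 0.2756 kg·m²; I = I_cm + md² = 0.2756 + 1.64 × 0.7100² = 1.102 kg·m².
T = 2π√(1.102/(1.64 × 9.82 × 0.7100)) = 1.95 s.

1.95 s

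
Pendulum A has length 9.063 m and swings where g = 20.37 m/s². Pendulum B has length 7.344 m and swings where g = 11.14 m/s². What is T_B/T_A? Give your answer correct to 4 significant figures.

1.217

T = 2π√(L/g), so T_B/T_A = √((L_B/g_B)/(L_A/g_A)) = √((7.344/11.14)/(9.063/20.37)) = 1.217.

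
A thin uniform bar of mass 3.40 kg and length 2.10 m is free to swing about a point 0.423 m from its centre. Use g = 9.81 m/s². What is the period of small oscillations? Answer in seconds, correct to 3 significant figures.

For a physical pendulum T = 2π√(I/(mgd)), with d = 0.4230 m from pivot to centre of mass.
I_cm = mL²/12 = 3.40 × 2.10²/12 = 1.250 kg·m²; I = I_cm + md² = 1.250 + 3.40 × 0.4230² = 1.858 kg·m².
T = 2π√(1.858/(3.40 × 9.81 × 0.4230)) = 2.28 s.

2.28 s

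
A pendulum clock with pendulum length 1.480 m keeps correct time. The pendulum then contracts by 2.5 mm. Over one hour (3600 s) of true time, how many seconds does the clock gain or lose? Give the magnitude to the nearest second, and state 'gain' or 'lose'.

T ∝ √L, so T'/T = √(1.47750/1.480) = 0.999155.
In 3600 s of true time the clock registers 3600/0.999155 = 3603.0 s, so it gains 3 s.

gain 3 s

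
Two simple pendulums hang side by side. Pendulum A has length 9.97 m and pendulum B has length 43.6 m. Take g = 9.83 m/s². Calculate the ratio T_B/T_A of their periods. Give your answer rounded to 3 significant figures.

2.09

T ∝ √L, so T_B/T_A = √(L_B/L_A) = √(43.6/9.97) = 2.09.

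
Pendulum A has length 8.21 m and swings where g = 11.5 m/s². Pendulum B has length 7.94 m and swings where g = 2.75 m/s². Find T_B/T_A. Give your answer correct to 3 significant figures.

T = 2π√(L/g), so T_B/T_A = √((L_B/g_B)/(L_A/g_A)) = √((7.94/2.75)/(8.21/11.5)) = 2.01.

2.01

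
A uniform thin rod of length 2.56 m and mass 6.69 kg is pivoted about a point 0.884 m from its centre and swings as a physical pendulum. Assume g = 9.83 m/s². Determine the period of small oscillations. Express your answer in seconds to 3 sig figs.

For a physical pendulum T = 2π√(I/(mgd)), with d = 0.8840 m from pivot to centre of mass.
I_cm = mL²/12 = 6.69 × 2.56²/12 = 3.654 kg·m²; I = I_cm + md² = 3.654 + 6.69 × 0.8840² = 8.882 kg·m².
T = 2π√(8.882/(6.69 × 9.83 × 0.8840)) = 2.46 s.

2.46 s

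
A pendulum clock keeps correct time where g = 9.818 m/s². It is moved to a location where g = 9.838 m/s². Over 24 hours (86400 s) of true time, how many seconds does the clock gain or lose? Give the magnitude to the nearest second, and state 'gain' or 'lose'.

The clock's period scales as T ∝ 1/√g, so T'/T = √(9.818/9.838) = 0.998983.
In 86400 s of true time the clock registers 86400/0.998983 = 86488.0 s, so it gains 88 s.

gain 88 s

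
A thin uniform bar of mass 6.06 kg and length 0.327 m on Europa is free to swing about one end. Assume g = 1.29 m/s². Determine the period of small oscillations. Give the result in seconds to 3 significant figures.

For a physical pendulum T = 2π√(I/(mgd)), with d = 0.1635 m from pivot to centre of mass.
I_cm = mL²/12 = 6.06 × 0.327²/12 = 0.05400 kg·m²; I = I_cm + md² = 0.05400 + 6.06 × 0.1635² = 0.2160 kg·m².
T = 2π√(0.2160/(6.06 × 1.29 × 0.1635)) = 2.58 s.

2.58 s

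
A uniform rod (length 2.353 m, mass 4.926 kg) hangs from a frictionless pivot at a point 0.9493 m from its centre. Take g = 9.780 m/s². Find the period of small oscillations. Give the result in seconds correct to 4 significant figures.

2.407 s

For a physical pendulum T = 2π√(I/(mgd)), with d = 0.94930 m from pivot to centre of mass.
I_cm = mL²/12 = 4.926 × 2.353²/12 = 2.2728 kg·m²; I = I_cm + md² = 2.2728 + 4.926 × 0.94930² = 6.7119 kg·m².
T = 2π√(6.7119/(4.926 × 9.780 × 0.94930)) = 2.407 s.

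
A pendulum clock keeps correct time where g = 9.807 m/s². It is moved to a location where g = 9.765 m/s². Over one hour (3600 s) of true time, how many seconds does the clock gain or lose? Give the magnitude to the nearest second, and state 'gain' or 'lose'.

lose 8 s

The clock's period scales as T ∝ 1/√g, so T'/T = √(9.807/9.765) = 1.00215.
In 3600 s of true time the clock registers 3600/1.00215 = 3592.3 s, so it loses 8 s.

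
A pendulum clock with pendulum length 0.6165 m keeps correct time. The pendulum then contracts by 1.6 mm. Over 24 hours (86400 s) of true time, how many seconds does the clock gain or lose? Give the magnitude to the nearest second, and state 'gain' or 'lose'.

gain 112 s

T ∝ √L, so T'/T = √(0.61490/0.6165) = 0.998702.
In 86400 s of true time the clock registers 86400/0.998702 = 86512.3 s, so it gains 112 s.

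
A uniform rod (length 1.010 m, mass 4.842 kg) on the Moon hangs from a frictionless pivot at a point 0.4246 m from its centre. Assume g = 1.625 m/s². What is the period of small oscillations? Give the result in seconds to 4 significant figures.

For a physical pendulum T = 2π√(I/(mgd)), with d = 0.42460 m from pivot to centre of mass.
I_cm = mL²/12 = 4.842 × 1.010²/12 = 0.41161 kg·m²; I = I_cm + md² = 0.41161 + 4.842 × 0.42460² = 1.2846 kg·m².
T = 2π√(1.2846/(4.842 × 1.625 × 0.42460)) = 3.896 s.

3.896 s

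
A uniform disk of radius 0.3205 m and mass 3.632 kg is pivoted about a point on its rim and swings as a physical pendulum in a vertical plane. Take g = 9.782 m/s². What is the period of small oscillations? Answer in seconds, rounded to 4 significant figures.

1.393 s

I_cm = ½mr² = 0.18654 kg·m². The pivot is at distance d = 0.3205 m from the centre of mass.
By the parallel-axis theorem, I = I_cm + md² = 0.18654 + 0.37308 = 0.55962 kg·m².
T = 2π√(I/(mgd)) = 2π√(0.55962/(3.632 × 9.782 × 0.3205)) = 1.393 s.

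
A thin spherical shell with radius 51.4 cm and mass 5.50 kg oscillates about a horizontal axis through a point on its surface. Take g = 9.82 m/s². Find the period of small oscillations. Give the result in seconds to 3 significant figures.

1.86 s

I_cm = (2/3)mr² = 0.9687 kg·m². The pivot is at distance d = 0.514 m from the centre of mass.
By the parallel-axis theorem, I = I_cm + md² = 0.9687 + 1.453 = 2.422 kg·m².
T = 2π√(I/(mgd)) = 2π√(2.422/(5.50 × 9.82 × 0.514)) = 1.86 s.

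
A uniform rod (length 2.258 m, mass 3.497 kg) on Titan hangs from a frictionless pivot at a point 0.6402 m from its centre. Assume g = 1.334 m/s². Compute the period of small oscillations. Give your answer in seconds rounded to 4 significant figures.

For a physical pendulum T = 2π√(I/(mgd)), with d = 0.64020 m from pivot to centre of mass.
I_cm = mL²/12 = 3.497 × 2.258²/12 = 1.4858 kg·m²; I = I_cm + md² = 1.4858 + 3.497 × 0.64020² = 2.9191 kg·m².
T = 2π√(2.9191/(3.497 × 1.334 × 0.64020)) = 6.212 s.

6.212 s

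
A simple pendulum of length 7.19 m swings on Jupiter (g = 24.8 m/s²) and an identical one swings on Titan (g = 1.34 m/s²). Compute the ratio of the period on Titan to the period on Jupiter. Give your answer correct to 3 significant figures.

4.30

T ∝ 1/√g, so T₂/T₁ = √(g₁/g₂) = √(24.8/1.34) = 4.30.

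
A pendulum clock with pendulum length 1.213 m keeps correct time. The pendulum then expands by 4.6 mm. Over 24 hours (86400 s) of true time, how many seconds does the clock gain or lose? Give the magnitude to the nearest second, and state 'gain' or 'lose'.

T ∝ √L, so T'/T = √(1.21760/1.213) = 1.00189.
In 86400 s of true time the clock registers 86400/1.00189 = 86236.6 s, so it loses 163 s.

lose 163 s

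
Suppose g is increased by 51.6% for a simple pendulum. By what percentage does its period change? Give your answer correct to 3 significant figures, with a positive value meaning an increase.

T ∝ 1/√g, so T'/T = 1/√(1.516) = 0.8122.
Percentage change in T = (0.8122 − 1) × 100% = -18.8%.

-18.8%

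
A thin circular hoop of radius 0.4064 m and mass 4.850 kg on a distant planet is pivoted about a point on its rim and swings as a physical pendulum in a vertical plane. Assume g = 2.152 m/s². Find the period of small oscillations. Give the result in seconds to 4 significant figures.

I_cm = mr² = 0.80103 kg·m². The pivot is at distance d = 0.4064 m from the centre of mass.
By the parallel-axis theorem, I = I_cm + md² = 0.80103 + 0.80103 = 1.6021 kg·m².
T = 2π√(I/(mgd)) = 2π√(1.6021/(4.850 × 2.152 × 0.4064)) = 3.861 s.

3.861 s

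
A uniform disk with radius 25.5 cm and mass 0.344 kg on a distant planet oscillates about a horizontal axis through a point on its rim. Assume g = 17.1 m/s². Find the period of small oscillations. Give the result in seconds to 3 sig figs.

0.940 s

I_cm = ½mr² = 0.01118 kg·m². The pivot is at distance d = 0.255 m from the centre of mass.
By the parallel-axis theorem, I = I_cm + md² = 0.01118 + 0.02237 = 0.03355 kg·m².
T = 2π√(I/(mgd)) = 2π√(0.03355/(0.344 × 17.1 × 0.255)) = 0.940 s.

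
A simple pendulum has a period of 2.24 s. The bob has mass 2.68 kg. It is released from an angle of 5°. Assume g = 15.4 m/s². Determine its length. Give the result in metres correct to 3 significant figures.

1.96 m

From T = 2π√(L/g), L = gT²/(4π²) = 15.4 × 2.240²/(4π²) = 1.96 m.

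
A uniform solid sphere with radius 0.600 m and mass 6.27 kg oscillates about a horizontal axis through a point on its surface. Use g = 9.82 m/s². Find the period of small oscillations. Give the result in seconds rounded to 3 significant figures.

1.84 s

I_cm = (2/5)mr² = 0.9029 kg·m². The pivot is at distance d = 0.600 m from the centre of mass.
By the parallel-axis theorem, I = I_cm + md² = 0.9029 + 2.257 = 3.160 kg·m².
T = 2π√(I/(mgd)) = 2π√(3.160/(6.27 × 9.82 × 0.600)) = 1.84 s.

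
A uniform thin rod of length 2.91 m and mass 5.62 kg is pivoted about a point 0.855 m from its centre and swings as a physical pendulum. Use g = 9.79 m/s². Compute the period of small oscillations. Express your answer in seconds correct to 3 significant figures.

2.60 s

For a physical pendulum T = 2π√(I/(mgd)), with d = 0.8550 m from pivot to centre of mass.
I_cm = mL²/12 = 5.62 × 2.91²/12 = 3.966 kg·m²; I = I_cm + md² = 3.966 + 5.62 × 0.8550² = 8.074 kg·m².
T = 2π√(8.074/(5.62 × 9.79 × 0.8550)) = 2.60 s.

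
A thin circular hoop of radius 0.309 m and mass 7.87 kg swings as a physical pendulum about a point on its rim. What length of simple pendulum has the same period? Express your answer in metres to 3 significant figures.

0.618 m

The equivalent simple-pendulum length is L_eq = I/(md), where I is about the pivot and d = 0.3090 m.
I_cm = mR² = 0.7514 kg·m², so I = I_cm + md² = 0.7514 + 0.7514 = 1.503 kg·m².
L_eq = 1.503/(7.87 × 0.3090) = 0.618 m.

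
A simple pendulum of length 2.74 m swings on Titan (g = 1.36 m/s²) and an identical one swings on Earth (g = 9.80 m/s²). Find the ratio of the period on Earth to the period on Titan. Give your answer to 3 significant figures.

T ∝ 1/√g, so T₂/T₁ = √(g₁/g₂) = √(1.36/9.80) = 0.373.

0.373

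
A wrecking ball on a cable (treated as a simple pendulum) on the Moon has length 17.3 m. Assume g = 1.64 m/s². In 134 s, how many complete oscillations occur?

6

T = 2π√(L/g) = 2π√(17.3/1.64) = 20.41 s.
Number of complete oscillations = ⌊134/20.41⌋ = ⌊6.566⌋ = 6.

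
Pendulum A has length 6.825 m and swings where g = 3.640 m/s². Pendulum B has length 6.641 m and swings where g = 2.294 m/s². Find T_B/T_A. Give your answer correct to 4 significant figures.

T = 2π√(L/g), so T_B/T_A = √((L_B/g_B)/(L_A/g_A)) = √((6.641/2.294)/(6.825/3.640)) = 1.243.

1.243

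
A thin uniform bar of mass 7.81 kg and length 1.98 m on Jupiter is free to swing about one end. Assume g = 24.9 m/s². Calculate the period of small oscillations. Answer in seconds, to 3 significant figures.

1.45 s

For a physical pendulum T = 2π√(I/(mgd)), with d = 0.9900 m from pivot to centre of mass.
I_cm = mL²/12 = 7.81 × 1.98²/12 = 2.552 kg·m²; I = I_cm + md² = 2.552 + 7.81 × 0.9900² = 10.21 kg·m².
T = 2π√(10.21/(7.81 × 24.9 × 0.9900)) = 1.45 s.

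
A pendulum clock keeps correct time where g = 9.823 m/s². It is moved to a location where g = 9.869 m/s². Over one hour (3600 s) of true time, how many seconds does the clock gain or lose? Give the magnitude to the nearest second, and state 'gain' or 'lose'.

gain 8 s

The clock's period scales as T ∝ 1/√g, so T'/T = √(9.823/9.869) = 0.997667.
In 3600 s of true time the clock registers 3600/0.997667 = 3608.4 s, so it gains 8 s.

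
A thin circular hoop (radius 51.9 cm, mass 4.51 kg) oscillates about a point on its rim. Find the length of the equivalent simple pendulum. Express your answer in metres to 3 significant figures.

The equivalent simple-pendulum length is L_eq = I/(md), where I is about the pivot and d = 0.5190 m.
I_cm = mR² = 1.215 kg·m², so I = I_cm + md² = 1.215 + 1.215 = 2.430 kg·m².
L_eq = 2.430/(4.51 × 0.5190) = 1.04 m.

1.04 m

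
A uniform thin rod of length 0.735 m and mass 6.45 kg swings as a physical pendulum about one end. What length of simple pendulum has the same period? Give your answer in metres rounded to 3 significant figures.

0.490 m

The equivalent simple-pendulum length is L_eq = I/(md), where I is about the pivot and d = 0.3675 m.
I_cm = (1/12)mL² = 0.2904 kg·m², so I = I_cm + md² = 0.2904 + 0.8711 = 1.161 kg·m².
L_eq = 1.161/(6.45 × 0.3675) = 0.490 m.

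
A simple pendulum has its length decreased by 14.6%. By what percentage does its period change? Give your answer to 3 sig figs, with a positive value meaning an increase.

-7.59%

T ∝ √L, so T'/T = √(0.8540) = 0.9241.
Percentage change in T = (0.9241 − 1) × 100% = -7.59%.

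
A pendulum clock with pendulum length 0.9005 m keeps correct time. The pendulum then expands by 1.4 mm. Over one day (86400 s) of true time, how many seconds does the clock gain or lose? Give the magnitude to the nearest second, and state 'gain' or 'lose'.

lose 67 s

T ∝ √L, so T'/T = √(0.90190/0.9005) = 1.00078.
In 86400 s of true time the clock registers 86400/1.00078 = 86332.9 s, so it loses 67 s.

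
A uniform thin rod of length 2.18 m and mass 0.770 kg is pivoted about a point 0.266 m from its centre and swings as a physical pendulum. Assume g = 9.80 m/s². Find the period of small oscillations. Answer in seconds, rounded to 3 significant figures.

2.66 s

For a physical pendulum T = 2π√(I/(mgd)), with d = 0.2660 m from pivot to centre of mass.
I_cm = mL²/12 = 0.770 × 2.18²/12 = 0.3049 kg·m²; I = I_cm + md² = 0.3049 + 0.770 × 0.2660² = 0.3594 kg·m².
T = 2π√(0.3594/(0.770 × 9.80 × 0.2660)) = 2.66 s.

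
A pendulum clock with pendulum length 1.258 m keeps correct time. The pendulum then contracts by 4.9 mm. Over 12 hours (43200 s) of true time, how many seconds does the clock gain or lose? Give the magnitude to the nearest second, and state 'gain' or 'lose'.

T ∝ √L, so T'/T = √(1.25310/1.258) = 0.998051.
In 43200 s of true time the clock registers 43200/0.998051 = 43284.4 s, so it gains 84 s.

gain 84 s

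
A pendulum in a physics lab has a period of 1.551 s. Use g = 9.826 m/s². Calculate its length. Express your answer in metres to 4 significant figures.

From T = 2π√(L/g), L = gT²/(4π²) = 9.826 × 1.5510²/(4π²) = 0.5987 m.

0.5987 m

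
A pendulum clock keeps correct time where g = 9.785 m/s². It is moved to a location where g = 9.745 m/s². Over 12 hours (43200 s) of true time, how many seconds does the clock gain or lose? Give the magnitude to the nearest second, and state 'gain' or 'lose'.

The clock's period scales as T ∝ 1/√g, so T'/T = √(9.785/9.745) = 1.00205.
In 43200 s of true time the clock registers 43200/1.00205 = 43111.6 s, so it loses 88 s.

lose 88 s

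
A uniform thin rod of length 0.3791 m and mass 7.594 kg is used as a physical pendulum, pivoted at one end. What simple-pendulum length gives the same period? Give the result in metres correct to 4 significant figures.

The equivalent simple-pendulum length is L_eq = I/(md), where I is about the pivot and d = 0.18955 m.
I_cm = (1/12)mL² = 0.090949 kg·m², so I = I_cm + md² = 0.090949 + 0.27285 = 0.36380 kg·m².
L_eq = 0.36380/(7.594 × 0.18955) = 0.2527 m.

0.2527 m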